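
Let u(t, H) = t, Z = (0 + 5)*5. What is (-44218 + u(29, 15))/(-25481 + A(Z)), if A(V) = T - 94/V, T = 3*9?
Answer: 1104725/636444 ≈ 1.7358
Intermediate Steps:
T = 27
Z = 25 (Z = 5*5 = 25)
A(V) = 27 - 94/V
(-44218 + u(29, 15))/(-25481 + A(Z)) = (-44218 + 29)/(-25481 + (27 - 94/25)) = -44189/(-25481 + (27 - 94*1/25)) = -44189/(-25481 + (27 - 94/25)) = -44189/(-25481 + 581/25) = -44189/(-636444/25) = -44189*(-25/636444) = 1104725/636444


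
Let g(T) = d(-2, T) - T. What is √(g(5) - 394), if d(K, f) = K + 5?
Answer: 6*I*√11 ≈ 19.9*I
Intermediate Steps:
d(K, f) = 5 + K
g(T) = 3 - T (g(T) = (5 - 2) - T = 3 - T)
√(g(5) - 394) = √((3 - 1*5) - 394) = √((3 - 5) - 394) = √(-2 - 394) = √(-396) = 6*I*√11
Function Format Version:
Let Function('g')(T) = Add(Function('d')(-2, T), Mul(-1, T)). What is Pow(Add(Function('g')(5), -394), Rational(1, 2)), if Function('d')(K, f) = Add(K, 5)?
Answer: Mul(6, I, Pow(11, Rational(1, 2))) ≈ Mul(19.900, I)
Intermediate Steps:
Function('d')(K, f) = Add(5, K)
Function('g')(T) = Add(3, Mul(-1, T)) (Function('g')(T) = Add(Add(5, -2), Mul(-1, T)) = Add(3, Mul(-1, T)))
Pow(Add(Function('g')(5), -394), Rational(1, 2)) = Pow(Add(Add(3, Mul(-1, 5)), -394), Rational(1, 2)) = Pow(Add(Add(3, -5), -394), Rational(1, 2)) = Pow(Add(-2, -394), Rational(1, 2)) = Pow(-396, Rational(1, 2)) = Mul(6, I, Pow(11, Rational(1, 2)))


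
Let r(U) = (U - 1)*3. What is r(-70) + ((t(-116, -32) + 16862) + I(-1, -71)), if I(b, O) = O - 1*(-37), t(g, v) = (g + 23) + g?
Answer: 16406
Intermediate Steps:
t(g, v) = 23 + 2*g (t(g, v) = (23 + g) + g = 23 + 2*g)
r(U) = -3 + 3*U (r(U) = (-1 + U)*3 = -3 + 3*U)
I(b, O) = 37 + O (I(b, O) = O + 37 = 37 + O)
r(-70) + ((t(-116, -32) + 16862) + I(-1, -71)) = (-3 + 3*(-70)) + (((23 + 2*(-116)) + 16862) + (37 - 71)) = (-3 - 210) + (((23 - 232) + 16862) - 34) = -213 + ((-209 + 16862) - 34) = -213 + (16653 - 34) = -213 + 16619 = 16406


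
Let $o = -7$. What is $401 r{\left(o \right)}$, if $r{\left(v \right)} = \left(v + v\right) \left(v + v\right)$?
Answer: $78596$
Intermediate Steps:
$r{\left(v \right)} = 4 v^{2}$ ($r{\left(v \right)} = 2 v 2 v = 4 v^{2}$)
$401 r{\left(o \right)} = 401 \cdot 4 \left(-7\right)^{2} = 401 \cdot 4 \cdot 49 = 401 \cdot 196 = 78596$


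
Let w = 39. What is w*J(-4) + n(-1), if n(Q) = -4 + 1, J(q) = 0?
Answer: -3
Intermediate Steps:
n(Q) = -3
w*J(-4) + n(-1) = 39*0 - 3 = 0 - 3 = -3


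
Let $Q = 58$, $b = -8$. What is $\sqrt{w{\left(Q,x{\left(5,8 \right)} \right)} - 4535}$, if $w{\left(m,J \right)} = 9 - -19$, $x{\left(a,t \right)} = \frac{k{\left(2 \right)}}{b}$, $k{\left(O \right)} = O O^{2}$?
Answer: $i \sqrt{4507} \approx 67.134 i$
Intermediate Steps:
$k{\left(O \right)} = O^{3}$
$x{\left(a,t \right)} = -1$ ($x{\left(a,t \right)} = \frac{2^{3}}{-8} = 8 \left(- \frac{1}{8}\right) = -1$)
$w{\left(m,J \right)} = 28$ ($w{\left(m,J \right)} = 9 + 19 = 28$)
$\sqrt{w{\left(Q,x{\left(5,8 \right)} \right)} - 4535} = \sqrt{28 - 4535} = \sqrt{-4507} = i \sqrt{4507}$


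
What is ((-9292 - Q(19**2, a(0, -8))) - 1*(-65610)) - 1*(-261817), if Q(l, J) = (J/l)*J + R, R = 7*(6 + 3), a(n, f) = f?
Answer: 114823928/361 ≈ 3.1807e+5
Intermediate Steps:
R = 63 (R = 7*9 = 63)
Q(l, J) = 63 + J**2/l (Q(l, J) = (J/l)*J + 63 = J**2/l + 63 = 63 + J**2/l)
((-9292 - Q(19**2, a(0, -8))) - 1*(-65610)) - 1*(-261817) = ((-9292 - (63 + (-8)**2/(19**2))) - 1*(-65610)) - 1*(-261817) = ((-9292 - (63 + 64/361)) + 65610) + 261817 = ((-9292 - 1*22807/361) + 65610) + 261817 = ((-9292 - 22807/361) + 65610) + 261817 = (-3377219/361 + 65610) + 261817 = 20307991/361 + 261817 = 114823928/361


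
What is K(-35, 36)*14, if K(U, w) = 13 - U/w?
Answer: 3521/18 ≈ 195.61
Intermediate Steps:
K(U, w) = 13 - U/w
K(-35, 36)*14 = (13 - 1*(-35)/36)*14 = (13 - 1*(-35)*1/36)*14 = (13 + 35/36)*14 = (503/36)*14 = 3521/18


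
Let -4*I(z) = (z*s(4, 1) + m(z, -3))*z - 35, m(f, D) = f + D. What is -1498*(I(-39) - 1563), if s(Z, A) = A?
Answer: 3511312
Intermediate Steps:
m(f, D) = D + f
I(z) = 35/4 - z*(-3 + 2*z)/4 (I(z) = -((z*1 + (-3 + z))*z - 35)/4 = -((z + (-3 + z))*z - 35)/4 = -((-3 + 2*z)*z - 35)/4 = -(z*(-3 + 2*z) - 35)/4 = -(-35 + z*(-3 + 2*z))/4 = 35/4 - z*(-3 + 2*z)/4)
-1498*(I(-39) - 1563) = -1498*((35/4 - ¼*(-39)² - ¼*(-39)*(-3 - 39)) - 1563) = -1498*((35/4 - ¼*1521 - ¼*(-39)*(-42)) - 1563) = -1498*((35/4 - 1521/4 - 819/2) - 1563) = -1498*(-781 - 1563) = -1498*(-2344) = 3511312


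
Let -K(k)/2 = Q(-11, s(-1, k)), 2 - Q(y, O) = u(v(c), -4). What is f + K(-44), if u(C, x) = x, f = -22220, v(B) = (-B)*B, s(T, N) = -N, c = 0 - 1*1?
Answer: -22232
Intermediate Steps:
c = -1 (c = 0 - 1 = -1)
v(B) = -B²
Q(y, O) = 6 (Q(y, O) = 2 - 1*(-4) = 2 + 4 = 6)
K(k) = -12 (K(k) = -2*6 = -12)
f + K(-44) = -22220 - 12 = -22232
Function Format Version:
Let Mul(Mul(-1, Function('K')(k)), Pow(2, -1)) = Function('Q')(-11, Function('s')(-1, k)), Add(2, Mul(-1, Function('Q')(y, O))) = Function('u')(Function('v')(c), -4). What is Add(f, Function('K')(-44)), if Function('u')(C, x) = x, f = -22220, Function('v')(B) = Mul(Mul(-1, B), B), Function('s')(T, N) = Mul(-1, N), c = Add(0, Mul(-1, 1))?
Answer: -22232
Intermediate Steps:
c = -1 (c = Add(0, -1) = -1)
Function('v')(B) = Mul(-1, Pow(B, 2))
Function('Q')(y, O) = 6 (Function('Q')(y, O) = Add(2, Mul(-1, -4)) = Add(2, 4) = 6)
Function('K')(k) = -12 (Function('K')(k) = Mul(-2, 6) = -12)
Add(f, Function('K')(-44)) = Add(-22220, -12) = -22232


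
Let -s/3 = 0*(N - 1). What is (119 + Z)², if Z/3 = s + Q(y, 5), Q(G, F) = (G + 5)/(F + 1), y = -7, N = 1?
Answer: 13924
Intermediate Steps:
s = 0 (s = -0*(1 - 1) = -0*0 = -3*0 = 0)
Q(G, F) = (5 + G)/(1 + F)
Z = -1 (Z = 3*(0 + (5 - 7)/(1 + 5)) = 3*(0 - 2/6) = 3*(0 + (⅙)*(-2)) = 3*(0 - ⅓) = 3*(-⅓) = -1)
(119 + Z)² = (119 - 1)² = 118² = 13924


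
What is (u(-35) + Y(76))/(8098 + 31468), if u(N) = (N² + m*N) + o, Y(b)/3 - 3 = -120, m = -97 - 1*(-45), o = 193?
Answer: 2887/39566 ≈ 0.072967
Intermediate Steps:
m = -52 (m = -97 + 45 = -52)
Y(b) = -351 (Y(b) = 9 + 3*(-120) = 9 - 360 = -351)
u(N) = 193 + N² - 52*N (u(N) = (N² - 52*N) + 193 = 193 + N² - 52*N)
(u(-35) + Y(76))/(8098 + 31468) = ((193 + (-35)² - 52*(-35)) - 351)/(8098 + 31468) = ((193 + 1225 + 1820) - 351)/39566 = (3238 - 351)*(1/39566) = 2887*(1/39566) = 2887/39566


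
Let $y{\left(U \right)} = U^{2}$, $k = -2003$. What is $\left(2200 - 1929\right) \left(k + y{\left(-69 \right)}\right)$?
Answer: $747418$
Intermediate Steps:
$\left(2200 - 1929\right) \left(k + y{\left(-69 \right)}\right) = \left(2200 - 1929\right) \left(-2003 + \left(-69\right)^{2}\right) = 271 \left(-2003 + 4761\right) = 271 \cdot 2758 = 747418$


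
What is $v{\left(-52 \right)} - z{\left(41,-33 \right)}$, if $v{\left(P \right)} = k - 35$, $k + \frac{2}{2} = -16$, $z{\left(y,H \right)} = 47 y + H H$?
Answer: $-3068$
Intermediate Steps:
$z{\left(y,H \right)} = H^{2} + 47 y$ ($z{\left(y,H \right)} = 47 y + H^{2} = H^{2} + 47 y$)
$k = -17$ ($k = -1 - 16 = -17$)
$v{\left(P \right)} = -52$ ($v{\left(P \right)} = -17 - 35 = -52$)
$v{\left(-52 \right)} - z{\left(41,-33 \right)} = -52 - \left(\left(-33\right)^{2} + 47 \cdot 41\right) = -52 - \left(1089 + 1927\right) = -52 - 3016 = -3068$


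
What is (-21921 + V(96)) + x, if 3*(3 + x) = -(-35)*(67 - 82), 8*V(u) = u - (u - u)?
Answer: -22087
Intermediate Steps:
V(u) = u/8 (V(u) = (u - (u - u))/8 = (u - 1*0)/8 = (u + 0)/8 = u/8)
x = -178 (x = -3 + (-(-35)*(67 - 82))/3 = -3 + (-(-35)*(-15))/3 = -3 + (-1*525)/3 = -3 + (1/3)*(-525) = -3 - 175 = -178)
(-21921 + V(96)) + x = (-21921 + (1/8)*96) - 178 = (-21921 + 12) - 178 = -21909 - 178 = -22087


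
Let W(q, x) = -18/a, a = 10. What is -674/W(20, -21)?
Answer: 3370/9 ≈ 374.44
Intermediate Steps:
W(q, x) = -9/5 (W(q, x) = -18/10 = -18*1/10 = -9/5)
-674/W(20, -21) = -674/(-9/5) = -674*(-5/9) = 3370/9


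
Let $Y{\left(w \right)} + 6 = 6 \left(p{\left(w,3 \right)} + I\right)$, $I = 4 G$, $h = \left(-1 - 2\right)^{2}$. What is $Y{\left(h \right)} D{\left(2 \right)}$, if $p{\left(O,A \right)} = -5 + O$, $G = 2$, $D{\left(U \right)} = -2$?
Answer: $-132$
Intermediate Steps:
$h = 9$ ($h = \left(-3\right)^{2} = 9$)
$I = 8$ ($I = 4 \cdot 2 = 8$)
$Y{\left(w \right)} = 12 + 6 w$ ($Y{\left(w \right)} = -6 + 6 \left(\left(-5 + w\right) + 8\right) = -6 + 6 \left(3 + w\right) = -6 + \left(18 + 6 w\right) = 12 + 6 w$)
$Y{\left(h \right)} D{\left(2 \right)} = \left(12 + 6 \cdot 9\right) \left(-2\right) = \left(12 + 54\right) \left(-2\right) = 66 \left(-2\right) = -132$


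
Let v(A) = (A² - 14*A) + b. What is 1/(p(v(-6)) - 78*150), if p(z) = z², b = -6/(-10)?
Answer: 25/71109 ≈ 0.00035157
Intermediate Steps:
b = ⅗ (b = -6*(-⅒) = ⅗ ≈ 0.60000)
v(A) = ⅗ + A² - 14*A (v(A) = (A² - 14*A) + ⅗ = ⅗ + A² - 14*A)
1/(p(v(-6)) - 78*150) = 1/((⅗ + (-6)² - 14*(-6))² - 78*150) = 1/((⅗ + 36 + 84)² - 11700) = 1/((603/5)² - 11700) = 1/(363609/25 - 11700) = 1/(71109/25) = 25/71109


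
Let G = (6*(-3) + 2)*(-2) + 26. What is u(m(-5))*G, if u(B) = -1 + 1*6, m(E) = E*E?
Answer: 290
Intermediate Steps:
m(E) = E**2
u(B) = 5 (u(B) = -1 + 6 = 5)
G = 58 (G = (-18 + 2)*(-2) + 26 = -16*(-2) + 26 = 32 + 26 = 58)
u(m(-5))*G = 5*58 = 290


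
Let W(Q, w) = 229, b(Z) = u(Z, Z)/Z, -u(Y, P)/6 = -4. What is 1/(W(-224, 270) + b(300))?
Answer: 25/5727 ≈ 0.0043653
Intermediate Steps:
u(Y, P) = 24 (u(Y, P) = -6*(-4) = 24)
b(Z) = 24/Z
1/(W(-224, 270) + b(300)) = 1/(229 + 24/300) = 1/(229 + 24*(1/300)) = 1/(229 + 2/25) = 1/(5727/25) = 25/5727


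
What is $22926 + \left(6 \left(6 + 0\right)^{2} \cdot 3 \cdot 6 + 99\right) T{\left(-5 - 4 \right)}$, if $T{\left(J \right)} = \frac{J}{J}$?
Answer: $26913$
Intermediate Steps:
$T{\left(J \right)} = 1$
$22926 + \left(6 \left(6 + 0\right)^{2} \cdot 3 \cdot 6 + 99\right) T{\left(-5 - 4 \right)} = 22926 + \left(6 \left(6 + 0\right)^{2} \cdot 3 \cdot 6 + 99\right) 1 = 22926 + \left(6 \cdot 6^{2} \cdot 3 \cdot 6 + 99\right) 1 = 22926 + \left(6 \cdot 36 \cdot 3 \cdot 6 + 99\right) 1 = 22926 + \left(6 \cdot 108 \cdot 6 + 99\right) 1 = 22926 + \left(6 \cdot 648 + 99\right) 1 = 22926 + \left(3888 + 99\right) 1 = 22926 + 3987 \cdot 1 = 22926 + 3987 = 26913$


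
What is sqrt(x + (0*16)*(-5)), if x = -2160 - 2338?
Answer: I*sqrt(4498) ≈ 67.067*I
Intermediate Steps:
x = -4498
sqrt(x + (0*16)*(-5)) = sqrt(-4498 + (0*16)*(-5)) = sqrt(-4498 + 0*(-5)) = sqrt(-4498 + 0) = sqrt(-4498) = I*sqrt(4498)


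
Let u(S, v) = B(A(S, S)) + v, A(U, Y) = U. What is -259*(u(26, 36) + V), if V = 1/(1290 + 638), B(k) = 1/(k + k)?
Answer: -233824941/25064 ≈ -9329.1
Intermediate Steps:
B(k) = 1/(2*k)
u(S, v) = v + 1/(2*S) (u(S, v) = 1/(2*S) + v = v + 1/(2*S))
V = 1/1928 ≈ 0.00051867
-259*(u(26, 36) + V) = -259*((36 + (½)/26) + 1/1928) = -259*((36 + (½)*(1/26)) + 1/1928) = -259*((36 + 1/52) + 1/1928) = -259*(1873/52 + 1/1928) = -259*902799/25064 = -233824941/25064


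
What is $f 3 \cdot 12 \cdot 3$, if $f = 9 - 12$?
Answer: $-324$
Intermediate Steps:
$f = -3$
$f 3 \cdot 12 \cdot 3 = - 3 \cdot 3 \cdot 12 \cdot 3 = - 3 \cdot 36 \cdot 3 = \left(-3\right) 108 = -324$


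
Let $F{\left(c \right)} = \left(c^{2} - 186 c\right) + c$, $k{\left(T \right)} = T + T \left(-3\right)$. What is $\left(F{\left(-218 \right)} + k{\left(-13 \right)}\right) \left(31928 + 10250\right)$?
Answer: $3706602640$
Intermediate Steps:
$k{\left(T \right)} = - 2 T$ ($k{\left(T \right)} = T - 3 T = - 2 T$)
$F{\left(c \right)} = c^{2} - 185 c$
$\left(F{\left(-218 \right)} + k{\left(-13 \right)}\right) \left(31928 + 10250\right) = \left(- 218 \left(-185 - 218\right) - -26\right) \left(31928 + 10250\right) = \left(\left(-218\right) \left(-403\right) + 26\right) 42178 = \left(87854 + 26\right) 42178 = 87880 \cdot 42178 = 3706602640$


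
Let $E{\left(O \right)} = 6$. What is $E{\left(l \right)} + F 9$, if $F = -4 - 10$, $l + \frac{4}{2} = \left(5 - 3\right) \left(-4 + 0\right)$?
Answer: $-120$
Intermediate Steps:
$l = -10$ ($l = -2 + \left(5 - 3\right) \left(-4 + 0\right) = -2 + 2 \left(-4\right) = -2 - 8 = -10$)
$F = -14$ ($F = -4 - 10 = -14$)
$E{\left(l \right)} + F 9 = 6 - 126 = -120$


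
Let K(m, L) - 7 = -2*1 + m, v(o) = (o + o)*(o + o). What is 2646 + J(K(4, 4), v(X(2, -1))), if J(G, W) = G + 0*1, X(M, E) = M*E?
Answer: 2655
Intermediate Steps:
X(M, E) = E*M
v(o) = 4*o² (v(o) = (2*o)*(2*o) = 4*o²)
K(m, L) = 5 + m (K(m, L) = 7 + (-2*1 + m) = 7 + (-2 + m) = 5 + m)
J(G, W) = G (J(G, W) = G + 0 = G)
2646 + J(K(4, 4), v(X(2, -1))) = 2646 + (5 + 4) = 2646 + 9 = 2655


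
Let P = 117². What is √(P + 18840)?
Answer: √32529 ≈ 180.36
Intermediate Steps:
P = 13689
√(P + 18840) = √(13689 + 18840) = √32529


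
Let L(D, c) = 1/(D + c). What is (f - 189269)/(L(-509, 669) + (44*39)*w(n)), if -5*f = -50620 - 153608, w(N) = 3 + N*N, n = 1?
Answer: -23747744/1098241 ≈ -21.623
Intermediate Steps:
w(N) = 3 + N**2
f = 204228/5 (f = -(-50620 - 153608)/5 = -1/5*(-204228) = 204228/5 ≈ 40846.)
(f - 189269)/(L(-509, 669) + (44*39)*w(n)) = (204228/5 - 189269)/(1/(-509 + 669) + (44*39)*(3 + 1**2)) = -742117/(5*(1/160 + 1716*(3 + 1))) = -742117/(5*(1/160 + 1716*4)) = -742117/(5*(1/160 + 6864)) = -742117/(5*1098241/160) = -742117/5*160/1098241 = -23747744/1098241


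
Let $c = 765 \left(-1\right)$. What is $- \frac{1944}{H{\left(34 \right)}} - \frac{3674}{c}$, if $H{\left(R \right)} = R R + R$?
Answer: $\frac{3394}{1071} \approx 3.169$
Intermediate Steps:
$c = -765$
$H{\left(R \right)} = R + R^{2}$ ($H{\left(R \right)} = R^{2} + R = R + R^{2}$)
$- \frac{1944}{H{\left(34 \right)}} - \frac{3674}{c} = - \frac{1944}{34 \left(1 + 34\right)} - \frac{3674}{-765} = - \frac{1944}{34 \cdot 35} - - \frac{3674}{765} = - \frac{1944}{1190} + \frac{3674}{765} = \left(-1944\right) \frac{1}{1190} + \frac{3674}{765} = - \frac{972}{595} + \frac{3674}{765} = \frac{3394}{1071}$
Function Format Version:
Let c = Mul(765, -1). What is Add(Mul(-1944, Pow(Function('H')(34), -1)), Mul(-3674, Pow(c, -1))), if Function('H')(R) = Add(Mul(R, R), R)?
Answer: Rational(3394, 1071) ≈ 3.1690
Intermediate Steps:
c = -765
Function('H')(R) = Add(R, Pow(R, 2)) (Function('H')(R) = Add(Pow(R, 2), R) = Add(R, Pow(R, 2)))
Add(Mul(-1944, Pow(Function('H')(34), -1)), Mul(-3674, Pow(c, -1))) = Add(Mul(-1944, Pow(Mul(34, Add(1, 34)), -1)), Mul(-3674, Pow(-765, -1))) = Add(Mul(-1944, Pow(Mul(34, 35), -1)), Mul(-3674, Rational(-1, 765))) = Add(Mul(-1944, Pow(1190, -1)), Rational(3674, 765)) = Add(Mul(-1944, Rational(1, 1190)), Rational(3674, 765)) = Add(Rational(-972, 595), Rational(3674, 765)) = Rational(3394, 1071)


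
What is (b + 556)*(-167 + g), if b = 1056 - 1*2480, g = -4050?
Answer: 3660356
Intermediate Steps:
b = -1424 (b = 1056 - 2480 = -1424)
(b + 556)*(-167 + g) = (-1424 + 556)*(-167 - 4050) = -868*(-4217) = 3660356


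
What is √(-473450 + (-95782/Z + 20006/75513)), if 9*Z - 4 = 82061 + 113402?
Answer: I*√103149770742354499654416582/14760299571 ≈ 688.08*I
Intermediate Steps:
Z = 195467/9 (Z = 4/9 + (82061 + 113402)/9 = 4/9 + (⅑)*195463 = 4/9 + 195463/9 = 195467/9 ≈ 21719.)
√(-473450 + (-95782/Z + 20006/75513)) = √(-473450 + (-95782/195467/9 + 20006/75513)) = √(-473450 + (-95782*9/195467 + 20006*(1/75513))) = √(-473450 + (-862038/195467 + 20006/75513)) = √(-473450 - 61184562692/14760299571) = √(-6988325016452642/14760299571) = I*√103149770742354499654416582/14760299571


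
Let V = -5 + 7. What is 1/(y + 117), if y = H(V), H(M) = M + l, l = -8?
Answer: 1/111 ≈ 0.0090090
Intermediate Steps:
V = 2
H(M) = -8 + M (H(M) = M - 8 = -8 + M)
y = -6 (y = -8 + 2 = -6)
1/(y + 117) = 1/(-6 + 117) = 1/111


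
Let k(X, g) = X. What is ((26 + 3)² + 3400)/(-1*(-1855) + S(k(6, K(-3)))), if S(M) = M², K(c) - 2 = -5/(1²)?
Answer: 4241/1891 ≈ 2.2427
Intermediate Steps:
K(c) = -3 (K(c) = 2 - 5/(1²) = 2 - 5/1 = 2 - 5*1 = 2 - 5 = -3)
((26 + 3)² + 3400)/(-1*(-1855) + S(k(6, K(-3)))) = ((26 + 3)² + 3400)/(-1*(-1855) + 6²) = (29² + 3400)/(1855 + 36) = (841 + 3400)/1891 = 4241*(1/1891) = 4241/1891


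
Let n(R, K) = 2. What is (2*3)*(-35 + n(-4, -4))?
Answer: -198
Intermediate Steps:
(2*3)*(-35 + n(-4, -4)) = (2*3)*(-35 + 2) = 6*(-33) = -198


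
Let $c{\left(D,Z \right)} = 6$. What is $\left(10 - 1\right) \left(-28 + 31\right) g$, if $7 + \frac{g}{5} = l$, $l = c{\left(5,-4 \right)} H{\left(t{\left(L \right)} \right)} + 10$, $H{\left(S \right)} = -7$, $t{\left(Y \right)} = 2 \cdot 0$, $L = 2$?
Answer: $-5265$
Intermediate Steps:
$t{\left(Y \right)} = 0$
$l = -32$ ($l = 6 \left(-7\right) + 10 = -42 + 10 = -32$)
$g = -195$ ($g = -35 + 5 \left(-32\right) = -35 - 160 = -195$)
$\left(10 - 1\right) \left(-28 + 31\right) g = \left(10 - 1\right) \left(-28 + 31\right) \left(-195\right) = 9 \cdot 3 \left(-195\right) = 27 \left(-195\right) = -5265$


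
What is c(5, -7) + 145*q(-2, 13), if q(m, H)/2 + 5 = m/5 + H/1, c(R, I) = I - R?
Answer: 2192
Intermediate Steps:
q(m, H) = -10 + 2*H + 2*m/5 (q(m, H) = -10 + 2*(m/5 + H/1) = -10 + 2*(m*(⅕) + H*1) = -10 + 2*(m/5 + H) = -10 + 2*(H + m/5) = -10 + (2*H + 2*m/5) = -10 + 2*H + 2*m/5)
c(5, -7) + 145*q(-2, 13) = (-7 - 1*5) + 145*(-10 + 2*13 + (⅖)*(-2)) = (-7 - 5) + 145*(-10 + 26 - ⅘) = -12 + 145*(76/5) = -12 + 2204 = 2192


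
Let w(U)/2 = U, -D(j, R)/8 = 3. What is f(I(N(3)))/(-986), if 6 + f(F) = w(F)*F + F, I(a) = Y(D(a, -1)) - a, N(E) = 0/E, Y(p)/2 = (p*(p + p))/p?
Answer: -9165/493 ≈ -18.590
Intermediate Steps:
D(j, R) = -24 (D(j, R) = -8*3 = -24)
w(U) = 2*U
Y(p) = 4*p (Y(p) = 2*((p*(p + p))/p) = 2*((p*(2*p))/p) = 2*((2*p²)/p) = 2*(2*p) = 4*p)
N(E) = 0
I(a) = -96 - a (I(a) = 4*(-24) - a = -96 - a)
f(F) = -6 + F + 2*F² (f(F) = -6 + ((2*F)*F + F) = -6 + (2*F² + F) = -6 + (F + 2*F²) = -6 + F + 2*F²)
f(I(N(3)))/(-986) = (-6 + (-96 - 1*0) + 2*(-96 - 1*0)²)/(-986) = (-6 + (-96 + 0) + 2*(-96 + 0)²)*(-1/986) = (-6 - 96 + 2*(-96)²)*(-1/986) = (-6 - 96 + 2*9216)*(-1/986) = (-6 - 96 + 18432)*(-1/986) = 18330*(-1/986) = -9165/493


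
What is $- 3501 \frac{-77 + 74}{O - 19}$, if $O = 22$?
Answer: $3501$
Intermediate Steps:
$- 3501 \frac{-77 + 74}{O - 19} = - 3501 \frac{-77 + 74}{22 - 19} = - 3501 \left(- \frac{3}{3}\right) = - 3501 \left(\left(-3\right) \frac{1}{3}\right) = \left(-3501\right) \left(-1\right) = 3501$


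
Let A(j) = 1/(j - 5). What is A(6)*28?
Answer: 28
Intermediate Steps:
A(j) = 1/(-5 + j)
A(6)*28 = 28/(-5 + 6) = 28/1 = 1*28 = 28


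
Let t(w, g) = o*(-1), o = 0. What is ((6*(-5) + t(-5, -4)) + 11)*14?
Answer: -266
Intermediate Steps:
t(w, g) = 0 (t(w, g) = 0*(-1) = 0)
((6*(-5) + t(-5, -4)) + 11)*14 = ((6*(-5) + 0) + 11)*14 = ((-30 + 0) + 11)*14 = (-30 + 11)*14 = -19*14 = -266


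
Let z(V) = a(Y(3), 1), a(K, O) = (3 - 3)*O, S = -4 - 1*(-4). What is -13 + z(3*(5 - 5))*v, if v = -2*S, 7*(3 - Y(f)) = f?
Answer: -13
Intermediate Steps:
S = 0 (S = -4 + 4 = 0)
Y(f) = 3 - f/7
a(K, O) = 0 (a(K, O) = 0*O = 0)
z(V) = 0
v = 0 (v = -2*0 = 0)
-13 + z(3*(5 - 5))*v = -13 + 0*0 = -13 + 0 = -13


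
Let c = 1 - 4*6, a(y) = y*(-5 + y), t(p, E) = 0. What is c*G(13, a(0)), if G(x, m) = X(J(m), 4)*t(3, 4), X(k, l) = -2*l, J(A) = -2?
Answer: 0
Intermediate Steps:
G(x, m) = 0 (G(x, m) = -2*4*0 = -8*0 = 0)
c = -23 (c = 1 - 24 = -23)
c*G(13, a(0)) = -23*0 = 0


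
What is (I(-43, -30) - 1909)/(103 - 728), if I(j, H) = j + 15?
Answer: 1937/625 ≈ 3.0992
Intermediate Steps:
I(j, H) = 15 + j
(I(-43, -30) - 1909)/(103 - 728) = ((15 - 43) - 1909)/(103 - 728) = (-28 - 1909)/(-625) = -1937*(-1/625) = 1937/625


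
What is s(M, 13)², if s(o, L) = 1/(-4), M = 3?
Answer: 1/16 ≈ 0.062500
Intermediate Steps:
s(o, L) = -¼
s(M, 13)² = (-¼)² = 1/16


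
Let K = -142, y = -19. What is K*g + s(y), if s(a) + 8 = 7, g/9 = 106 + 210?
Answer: -403849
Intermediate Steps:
g = 2844 (g = 9*(106 + 210) = 9*316 = 2844)
s(a) = -1 (s(a) = -8 + 7 = -1)
K*g + s(y) = -142*2844 - 1 = -403848 - 1 = -403849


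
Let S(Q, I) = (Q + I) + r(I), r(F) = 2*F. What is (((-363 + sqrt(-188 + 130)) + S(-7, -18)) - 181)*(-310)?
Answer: 187550 - 310*I*sqrt(58) ≈ 1.8755e+5 - 2360.9*I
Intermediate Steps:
S(Q, I) = Q + 3*I (S(Q, I) = (Q + I) + 2*I = (I + Q) + 2*I = Q + 3*I)
(((-363 + sqrt(-188 + 130)) + S(-7, -18)) - 181)*(-310) = (((-363 + sqrt(-188 + 130)) + (-7 + 3*(-18))) - 181)*(-310) = (((-363 + sqrt(-58)) + (-7 - 54)) - 181)*(-310) = (((-363 + I*sqrt(58)) - 61) - 181)*(-310) = ((-424 + I*sqrt(58)) - 181)*(-310) = (-605 + I*sqrt(58))*(-310) = 187550 - 310*I*sqrt(58)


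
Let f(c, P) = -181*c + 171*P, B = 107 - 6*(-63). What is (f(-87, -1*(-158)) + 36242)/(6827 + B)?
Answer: 79007/7312 ≈ 10.805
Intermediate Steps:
B = 485 (B = 107 + 378 = 485)
(f(-87, -1*(-158)) + 36242)/(6827 + B) = ((-181*(-87) + 171*(-1*(-158))) + 36242)/(6827 + 485) = ((15747 + 171*158) + 36242)/7312 = ((15747 + 27018) + 36242)*(1/7312) = (42765 + 36242)*(1/7312) = 79007*(1/7312) = 79007/7312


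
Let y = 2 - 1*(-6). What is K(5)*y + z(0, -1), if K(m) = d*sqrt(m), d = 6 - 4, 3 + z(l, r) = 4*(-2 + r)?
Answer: -15 + 16*sqrt(5) ≈ 20.777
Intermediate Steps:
y = 8 (y = 2 + 6 = 8)
z(l, r) = -11 + 4*r (z(l, r) = -3 + 4*(-2 + r) = -3 + (-8 + 4*r) = -11 + 4*r)
d = 2
K(m) = 2*sqrt(m)
K(5)*y + z(0, -1) = (2*sqrt(5))*8 + (-11 + 4*(-1)) = 16*sqrt(5) + (-11 - 4) = 16*sqrt(5) - 15 = -15 + 16*sqrt(5)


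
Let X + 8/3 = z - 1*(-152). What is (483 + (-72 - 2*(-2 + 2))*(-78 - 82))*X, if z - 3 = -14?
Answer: 1660415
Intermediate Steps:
z = -11 (z = 3 - 14 = -11)
X = 415/3 (X = -8/3 + (-11 - 1*(-152)) = -8/3 + (-11 + 152) = -8/3 + 141 = 415/3 ≈ 138.33)
(483 + (-72 - 2*(-2 + 2))*(-78 - 82))*X = (483 + (-72 - 2*(-2 + 2))*(-78 - 82))*(415/3) = (483 + (-72 - 2*0)*(-160))*(415/3) = (483 + (-72 + 0)*(-160))*(415/3) = (483 - 72*(-160))*(415/3) = (483 + 11520)*(415/3) = 12003*(415/3) = 1660415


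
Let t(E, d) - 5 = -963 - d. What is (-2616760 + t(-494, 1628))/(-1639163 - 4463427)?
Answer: 1309673/3051295 ≈ 0.42922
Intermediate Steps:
t(E, d) = -958 - d (t(E, d) = 5 + (-963 - d) = -958 - d)
(-2616760 + t(-494, 1628))/(-1639163 - 4463427) = (-2616760 + (-958 - 1*1628))/(-1639163 - 4463427) = (-2616760 + (-958 - 1628))/(-6102590) = (-2616760 - 2586)*(-1/6102590) = -2619346*(-1/6102590) = 1309673/3051295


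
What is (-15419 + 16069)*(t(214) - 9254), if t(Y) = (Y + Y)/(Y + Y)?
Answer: -6014450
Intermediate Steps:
t(Y) = 1 (t(Y) = (2*Y)/((2*Y)) = (2*Y)*(1/(2*Y)) = 1)
(-15419 + 16069)*(t(214) - 9254) = (-15419 + 16069)*(1 - 9254) = 650*(-9253) = -6014450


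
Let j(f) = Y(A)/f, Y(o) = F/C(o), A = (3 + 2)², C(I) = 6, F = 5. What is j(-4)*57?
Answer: -95/8 ≈ -11.875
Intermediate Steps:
A = 25 (A = 5² = 25)
Y(o) = ⅚ (Y(o) = 5/6 = 5*(⅙) = ⅚)
j(f) = 5/(6*f)
j(-4)*57 = ((⅚)/(-4))*57 = ((⅚)*(-¼))*57 = -5/24*57 = -95/8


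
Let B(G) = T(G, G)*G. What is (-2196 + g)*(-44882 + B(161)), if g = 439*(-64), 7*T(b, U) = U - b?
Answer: 1359565544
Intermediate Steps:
T(b, U) = -b/7 + U/7 (T(b, U) = (U - b)/7 = -b/7 + U/7)
g = -28096
B(G) = 0 (B(G) = (-G/7 + G/7)*G = 0*G = 0)
(-2196 + g)*(-44882 + B(161)) = (-2196 - 28096)*(-44882 + 0) = -30292*(-44882) = 1359565544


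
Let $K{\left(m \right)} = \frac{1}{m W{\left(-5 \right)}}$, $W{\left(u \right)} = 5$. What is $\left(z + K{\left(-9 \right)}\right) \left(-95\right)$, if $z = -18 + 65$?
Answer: $- \frac{40166}{9} \approx -4462.9$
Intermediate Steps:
$z = 47$
$K{\left(m \right)} = \frac{1}{5 m}$ ($K{\left(m \right)} = \frac{1}{m 5} = \frac{1}{5 m}$)
$\left(z + K{\left(-9 \right)}\right) \left(-95\right) = \left(47 + \frac{1}{5 \left(-9\right)}\right) \left(-95\right) = \left(47 + \frac{1}{5} \left(- \frac{1}{9}\right)\right) \left(-95\right) = \left(47 - \frac{1}{45}\right) \left(-95\right) = \frac{2114}{45} \left(-95\right) = - \frac{40166}{9}$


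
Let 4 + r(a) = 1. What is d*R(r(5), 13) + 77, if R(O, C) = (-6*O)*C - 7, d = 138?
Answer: 31403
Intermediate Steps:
r(a) = -3 (r(a) = -4 + 1 = -3)
R(O, C) = -7 - 6*C*O (R(O, C) = -6*C*O - 7 = -7 - 6*C*O)
d*R(r(5), 13) + 77 = 138*(-7 - 6*13*(-3)) + 77 = 138*(-7 + 234) + 77 = 138*227 + 77 = 31326 + 77 = 31403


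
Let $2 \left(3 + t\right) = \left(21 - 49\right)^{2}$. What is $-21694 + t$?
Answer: $-21305$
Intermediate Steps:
$t = 389$ ($t = -3 + \frac{\left(21 - 49\right)^{2}}{2} = -3 + \frac{\left(-28\right)^{2}}{2} = -3 + \frac{1}{2} \cdot 784 = -3 + 392 = 389$)
$-21694 + t = -21694 + 389 = -21305$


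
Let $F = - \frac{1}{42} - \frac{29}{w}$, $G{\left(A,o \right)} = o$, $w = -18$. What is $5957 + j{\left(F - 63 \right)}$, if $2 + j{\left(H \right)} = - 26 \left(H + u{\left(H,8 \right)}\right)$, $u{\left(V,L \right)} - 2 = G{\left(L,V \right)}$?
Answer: $\frac{573077}{63} \approx 9096.5$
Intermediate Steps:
$u{\left(V,L \right)} = 2 + V$
$F = \frac{100}{63}$ ($F = - \frac{1}{42} - \frac{29}{-18} = \left(-1\right) \frac{1}{42} - - \frac{29}{18} = - \frac{1}{42} + \frac{29}{18} = \frac{100}{63} \approx 1.5873$)
$j{\left(H \right)} = -54 - 52 H$ ($j{\left(H \right)} = -2 - 26 \left(H + \left(2 + H\right)\right) = -2 - 26 \left(2 + 2 H\right) = -2 - \left(52 + 52 H\right) = -54 - 52 H$)
$5957 + j{\left(F - 63 \right)} = 5957 - \left(54 + 52 \left(\frac{100}{63} - 63\right)\right) = 5957 - - \frac{197786}{63} = 5957 + \left(-54 + \frac{201188}{63}\right) = 5957 + \frac{197786}{63} = \frac{573077}{63}$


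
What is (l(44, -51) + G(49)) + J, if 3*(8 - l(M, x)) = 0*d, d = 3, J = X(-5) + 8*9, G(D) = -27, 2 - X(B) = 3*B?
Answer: 70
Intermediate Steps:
X(B) = 2 - 3*B
J = 89 (J = (2 - 3*(-5)) + 8*9 = (2 + 15) + 72 = 17 + 72 = 89)
l(M, x) = 8 (l(M, x) = 8 - 0*3 = 8 - ⅓*0 = 8 + 0 = 8)
(l(44, -51) + G(49)) + J = (8 - 27) + 89 = -19 + 89 = 70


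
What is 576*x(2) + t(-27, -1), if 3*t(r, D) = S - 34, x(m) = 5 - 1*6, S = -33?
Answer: -1795/3 ≈ -598.33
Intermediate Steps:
x(m) = -1 (x(m) = 5 - 6 = -1)
t(r, D) = -67/3 (t(r, D) = (-33 - 34)/3 = (⅓)*(-67) = -67/3)
576*x(2) + t(-27, -1) = 576*(-1) - 67/3 = -576 - 67/3 = -1795/3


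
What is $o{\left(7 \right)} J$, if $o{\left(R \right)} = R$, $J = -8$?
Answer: $-56$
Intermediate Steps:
$o{\left(7 \right)} J = 7 \left(-8\right) = -56$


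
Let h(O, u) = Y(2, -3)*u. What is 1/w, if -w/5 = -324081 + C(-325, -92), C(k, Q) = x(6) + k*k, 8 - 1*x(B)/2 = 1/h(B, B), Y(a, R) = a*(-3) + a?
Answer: 12/13106395 ≈ 9.1558e-7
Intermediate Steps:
Y(a, R) = -2*a (Y(a, R) = -3*a + a = -2*a)
h(O, u) = -4*u (h(O, u) = (-2*2)*u = -4*u)
x(B) = 16 + 1/(2*B) (x(B) = 16 - 2*(-1/(4*B)) = 16 - (-1)/(2*B) = 16 + 1/(2*B))
C(k, Q) = 193/12 + k² (C(k, Q) = (16 + (½)/6) + k*k = (16 + (½)*(⅙)) + k² = (16 + 1/12) + k² = 193/12 + k²)
w = 13106395/12 (w = -5*(-324081 + (193/12 + (-325)²)) = -5*(-324081 + (193/12 + 105625)) = -5*(-324081 + 1267693/12) = -5*(-2621279/12) = 13106395/12 ≈ 1.0922e+6)
1/w = 1/(13106395/12) = 12/13106395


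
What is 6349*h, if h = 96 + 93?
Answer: 1199961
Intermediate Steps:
h = 189
6349*h = 6349*189 = 1199961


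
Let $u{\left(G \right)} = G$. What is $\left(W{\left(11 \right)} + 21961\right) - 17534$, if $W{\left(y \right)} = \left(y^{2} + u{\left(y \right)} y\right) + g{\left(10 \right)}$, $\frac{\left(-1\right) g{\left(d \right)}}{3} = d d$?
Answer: $4369$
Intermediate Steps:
$g{\left(d \right)} = - 3 d^{2}$ ($g{\left(d \right)} = - 3 d d = - 3 d^{2}$)
$W{\left(y \right)} = -300 + 2 y^{2}$ ($W{\left(y \right)} = \left(y^{2} + y y\right) - 3 \cdot 10^{2} = \left(y^{2} + y^{2}\right) - 300 = 2 y^{2} - 300 = -300 + 2 y^{2}$)
$\left(W{\left(11 \right)} + 21961\right) - 17534 = \left(\left(-300 + 2 \cdot 11^{2}\right) + 21961\right) - 17534 = \left(\left(-300 + 2 \cdot 121\right) + 21961\right) - 17534 = \left(\left(-300 + 242\right) + 21961\right) - 17534 = \left(-58 + 21961\right) - 17534 = 21903 - 17534 = 4369$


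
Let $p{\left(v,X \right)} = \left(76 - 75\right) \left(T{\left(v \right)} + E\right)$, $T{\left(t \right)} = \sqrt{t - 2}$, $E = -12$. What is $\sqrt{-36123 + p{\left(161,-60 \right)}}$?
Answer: $\sqrt{-36135 + \sqrt{159}} \approx 190.06 i$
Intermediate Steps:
$T{\left(t \right)} = \sqrt{-2 + t}$
$p{\left(v,X \right)} = -12 + \sqrt{-2 + v}$ ($p{\left(v,X \right)} = \left(76 - 75\right) \left(\sqrt{-2 + v} - 12\right) = 1 \left(-12 + \sqrt{-2 + v}\right) = -12 + \sqrt{-2 + v}$)
$\sqrt{-36123 + p{\left(161,-60 \right)}} = \sqrt{-36123 - \left(12 - \sqrt{-2 + 161}\right)} = \sqrt{-36123 - \left(12 - \sqrt{159}\right)} = \sqrt{-36135 + \sqrt{159}}$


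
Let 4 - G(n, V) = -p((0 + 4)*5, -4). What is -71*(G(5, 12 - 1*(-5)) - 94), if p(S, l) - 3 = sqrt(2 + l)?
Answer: 6177 - 71*I*sqrt(2) ≈ 6177.0 - 100.41*I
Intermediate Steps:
p(S, l) = 3 + sqrt(2 + l)
G(n, V) = 7 + I*sqrt(2) (G(n, V) = 4 - (-1)*(3 + sqrt(2 - 4)) = 4 - (-1)*(3 + sqrt(-2)) = 4 - (-1)*(3 + I*sqrt(2)) = 4 - (-3 - I*sqrt(2)) = 4 + (3 + I*sqrt(2)) = 7 + I*sqrt(2))
-71*(G(5, 12 - 1*(-5)) - 94) = -71*((7 + I*sqrt(2)) - 94) = -71*(-87 + I*sqrt(2)) = 6177 - 71*I*sqrt(2)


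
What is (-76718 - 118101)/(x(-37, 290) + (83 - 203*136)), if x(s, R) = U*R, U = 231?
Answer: -194819/39465 ≈ -4.9365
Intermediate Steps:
x(s, R) = 231*R
(-76718 - 118101)/(x(-37, 290) + (83 - 203*136)) = (-76718 - 118101)/(231*290 + (83 - 203*136)) = -194819/(66990 + (83 - 27608)) = -194819/(66990 - 27525) = -194819/39465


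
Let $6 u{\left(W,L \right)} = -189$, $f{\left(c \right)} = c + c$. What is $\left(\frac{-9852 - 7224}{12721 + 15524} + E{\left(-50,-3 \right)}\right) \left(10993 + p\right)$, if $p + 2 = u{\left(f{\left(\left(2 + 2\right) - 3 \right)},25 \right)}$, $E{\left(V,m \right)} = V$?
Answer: $- \frac{5221566099}{9415} \approx -5.546 \cdot 10^{5}$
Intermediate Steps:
$f{\left(c \right)} = 2 c$
$u{\left(W,L \right)} = - \frac{63}{2}$ ($u{\left(W,L \right)} = \frac{1}{6} \left(-189\right) = - \frac{63}{2}$)
$p = - \frac{67}{2}$ ($p = -2 - \frac{63}{2} = - \frac{67}{2} \approx -33.5$)
$\left(\frac{-9852 - 7224}{12721 + 15524} + E{\left(-50,-3 \right)}\right) \left(10993 + p\right) = \left(\frac{-9852 - 7224}{12721 + 15524} - 50\right) \left(10993 - \frac{67}{2}\right) = \left(- \frac{17076}{28245} - 50\right) \frac{21919}{2} = \left(\left(-17076\right) \frac{1}{28245} - 50\right) \frac{21919}{2} = \left(- \frac{5692}{9415} - 50\right) \frac{21919}{2} = \left(- \frac{476442}{9415}\right) \frac{21919}{2} = - \frac{5221566099}{9415}$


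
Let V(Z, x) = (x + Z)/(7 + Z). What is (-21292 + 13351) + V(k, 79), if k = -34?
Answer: -23828/3 ≈ -7942.7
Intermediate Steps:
V(Z, x) = (Z + x)/(7 + Z)
(-21292 + 13351) + V(k, 79) = (-21292 + 13351) + (-34 + 79)/(7 - 34) = -7941 + 45/(-27) = -7941 - 1/27*45 = -7941 - 5/3 = -23828/3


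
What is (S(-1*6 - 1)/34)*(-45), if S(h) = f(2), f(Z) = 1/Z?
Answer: -45/68 ≈ -0.66177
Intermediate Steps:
S(h) = 1/2
(S(-1*6 - 1)/34)*(-45) = ((1/2)/34)*(-45) = ((1/2)*(1/34))*(-45) = (1/68)*(-45) = -45/68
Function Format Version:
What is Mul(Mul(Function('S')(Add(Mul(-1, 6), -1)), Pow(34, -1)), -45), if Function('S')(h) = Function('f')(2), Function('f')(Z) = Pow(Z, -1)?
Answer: Rational(-45, 68) ≈ -0.66177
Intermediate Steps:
Function('S')(h) = Rational(1, 2) (Function('S')(h) = Pow(2, -1) = Rational(1, 2))
Mul(Mul(Function('S')(Add(Mul(-1, 6), -1)), Pow(34, -1)), -45) = Mul(Mul(Rational(1, 2), Pow(34, -1)), -45) = Mul(Mul(Rational(1, 2), Rational(1, 34)), -45) = Mul(Rational(1, 68), -45) = Rational(-45, 68)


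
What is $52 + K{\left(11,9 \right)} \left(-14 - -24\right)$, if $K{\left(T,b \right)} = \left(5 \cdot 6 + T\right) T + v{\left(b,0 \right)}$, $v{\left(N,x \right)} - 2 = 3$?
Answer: $4612$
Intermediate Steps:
$v{\left(N,x \right)} = 5$ ($v{\left(N,x \right)} = 2 + 3 = 5$)
$K{\left(T,b \right)} = 5 + T \left(30 + T\right)$ ($K{\left(T,b \right)} = \left(5 \cdot 6 + T\right) T + 5 = \left(30 + T\right) T + 5 = T \left(30 + T\right) + 5 = 5 + T \left(30 + T\right)$)
$52 + K{\left(11,9 \right)} \left(-14 - -24\right) = 52 + \left(5 + 11^{2} + 30 \cdot 11\right) \left(-14 - -24\right) = 52 + \left(5 + 121 + 330\right) \left(-14 + 24\right) = 52 + 456 \cdot 10 = 52 + 4560 = 4612$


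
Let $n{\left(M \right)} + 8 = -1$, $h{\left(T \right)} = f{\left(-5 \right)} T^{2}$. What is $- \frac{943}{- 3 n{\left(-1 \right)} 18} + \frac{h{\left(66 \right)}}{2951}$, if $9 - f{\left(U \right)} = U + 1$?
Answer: $\frac{1902955}{110322} \approx 17.249$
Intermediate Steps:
$f{\left(U \right)} = 8 - U$ ($f{\left(U \right)} = 9 - \left(U + 1\right) = 9 - \left(1 + U\right) = 8 - U$)
$h{\left(T \right)} = 13 T^{2}$ ($h{\left(T \right)} = \left(8 - -5\right) T^{2} = \left(8 + 5\right) T^{2} = 13 T^{2}$)
$n{\left(M \right)} = -9$ ($n{\left(M \right)} = -8 - 1 = -9$)
$- \frac{943}{- 3 n{\left(-1 \right)} 18} + \frac{h{\left(66 \right)}}{2951} = - \frac{943}{\left(-3\right) \left(-9\right) 18} + \frac{13 \cdot 66^{2}}{2951} = - \frac{943}{27 \cdot 18} + 13 \cdot 4356 \cdot \frac{1}{2951} = - \frac{943}{486} + 56628 \cdot \frac{1}{2951} = \left(-943\right) \frac{1}{486} + \frac{4356}{227} = - \frac{943}{486} + \frac{4356}{227} = \frac{1902955}{110322}$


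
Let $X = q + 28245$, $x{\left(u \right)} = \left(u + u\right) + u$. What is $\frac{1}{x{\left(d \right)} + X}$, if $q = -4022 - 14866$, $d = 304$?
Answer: $\frac{1}{10269} \approx 9.738 \cdot 10^{-5}$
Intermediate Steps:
$q = -18888$ ($q = -4022 - 14866 = -18888$)
$x{\left(u \right)} = 3 u$ ($x{\left(u \right)} = 2 u + u = 3 u$)
$X = 9357$ ($X = -18888 + 28245 = 9357$)
$\frac{1}{x{\left(d \right)} + X} = \frac{1}{3 \cdot 304 + 9357} = \frac{1}{912 + 9357} = \frac{1}{10269}$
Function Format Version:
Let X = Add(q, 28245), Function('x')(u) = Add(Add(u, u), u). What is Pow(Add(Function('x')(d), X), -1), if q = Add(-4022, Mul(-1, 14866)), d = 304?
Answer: Rational(1, 10269) ≈ 9.7380e-5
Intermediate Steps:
q = -18888 (q = Add(-4022, -14866) = -18888)
Function('x')(u) = Mul(3, u) (Function('x')(u) = Add(Mul(2, u), u) = Mul(3, u))
X = 9357 (X = Add(-18888, 28245) = 9357)
Pow(Add(Function('x')(d), X), -1) = Pow(Add(Mul(3, 304), 9357), -1) = Pow(Add(912, 9357), -1) = Pow(10269, -1) = Rational(1, 10269)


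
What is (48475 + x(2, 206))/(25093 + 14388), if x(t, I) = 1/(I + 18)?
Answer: 10858401/8843744 ≈ 1.2278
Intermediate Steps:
x(t, I) = 1/(18 + I)
(48475 + x(2, 206))/(25093 + 14388) = (48475 + 1/(18 + 206))/(25093 + 14388) = (48475 + 1/224)/39481 = (48475 + 1/224)*(1/39481) = (10858401/224)*(1/39481) = 10858401/8843744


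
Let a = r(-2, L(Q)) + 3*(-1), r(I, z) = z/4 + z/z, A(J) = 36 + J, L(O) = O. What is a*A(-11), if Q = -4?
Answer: -75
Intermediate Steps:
r(I, z) = 1 + z/4 (r(I, z) = z*(¼) + 1 = z/4 + 1 = 1 + z/4)
a = -3 (a = (1 + (¼)*(-4)) + 3*(-1) = (1 - 1) - 3 = 0 - 3 = -3)
a*A(-11) = -3*(36 - 11) = -3*25 = -75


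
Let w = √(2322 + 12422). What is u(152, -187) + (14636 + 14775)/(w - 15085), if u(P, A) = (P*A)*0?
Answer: -443664935/227542481 - 58822*√3686/227542481 ≈ -1.9655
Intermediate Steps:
w = 2*√3686 (w = √14744 = 2*√3686 ≈ 121.42)
u(P, A) = 0 (u(P, A) = (A*P)*0 = 0)
u(152, -187) + (14636 + 14775)/(w - 15085) = 0 + (14636 + 14775)/(2*√3686 - 15085) = 0 + 29411/(-15085 + 2*√3686) = 29411/(-15085 + 2*√3686)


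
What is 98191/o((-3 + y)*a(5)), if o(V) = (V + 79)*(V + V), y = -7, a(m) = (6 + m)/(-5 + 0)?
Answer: 98191/4444 ≈ 22.095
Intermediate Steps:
a(m) = -6/5 - m/5 (a(m) = (6 + m)/(-5) = (6 + m)*(-⅕) = -6/5 - m/5)
o(V) = 2*V*(79 + V) (o(V) = (79 + V)*(2*V) = 2*V*(79 + V))
98191/o((-3 + y)*a(5)) = 98191/((2*((-3 - 7)*(-6/5 - ⅕*5))*(79 + (-3 - 7)*(-6/5 - ⅕*5)))) = 98191/((2*(-10*(-6/5 - 1))*(79 - 10*(-6/5 - 1)))) = 98191/((2*(-10*(-11/5))*(79 - 10*(-11/5)))) = 98191/((2*22*(79 + 22))) = 98191/((2*22*101)) = 98191/4444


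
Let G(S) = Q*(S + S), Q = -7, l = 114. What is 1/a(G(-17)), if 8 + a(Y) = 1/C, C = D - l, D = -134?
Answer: -248/1985 ≈ -0.12494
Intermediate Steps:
G(S) = -14*S (G(S) = -7*(S + S) = -14*S)
C = -248 (C = -134 - 1*114 = -134 - 114 = -248)
a(Y) = -1985/248 (a(Y) = -8 + 1/(-248) = -8 - 1/248 = -1985/248)
1/a(G(-17)) = 1/(-1985/248) = -248/1985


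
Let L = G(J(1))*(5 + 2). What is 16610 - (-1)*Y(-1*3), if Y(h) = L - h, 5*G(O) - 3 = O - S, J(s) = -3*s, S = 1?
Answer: 83058/5 ≈ 16612.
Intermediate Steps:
G(O) = 2/5 + O/5 (G(O) = 3/5 + (O - 1*1)/5 = 3/5 + (O - 1)/5 = 3/5 + (-1 + O)/5 = 3/5 + (-1/5 + O/5) = 2/5 + O/5)
L = -7/5 (L = (2/5 + (-3*1)/5)*(5 + 2) = (2/5 + (1/5)*(-3))*7 = (2/5 - 3/5)*7 = -1/5*7 = -7/5 ≈ -1.4000)
Y(h) = -7/5 - h
16610 - (-1)*Y(-1*3) = 16610 - (-1)*(-7/5 - (-1)*3) = 16610 - (-1)*(-7/5 - 1*(-3)) = 16610 - (-1)*(-7/5 + 3) = 16610 - (-1)*8/5 = 16610 - 1*(-8/5) = 16610 + 8/5 = 83058/5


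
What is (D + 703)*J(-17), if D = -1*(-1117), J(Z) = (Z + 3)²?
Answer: 356720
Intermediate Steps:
J(Z) = (3 + Z)²
D = 1117
(D + 703)*J(-17) = (1117 + 703)*(3 - 17)² = 1820*(-14)² = 1820*196 = 356720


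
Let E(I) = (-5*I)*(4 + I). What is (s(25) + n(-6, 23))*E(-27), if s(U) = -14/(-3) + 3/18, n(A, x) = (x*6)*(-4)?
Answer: 3397905/2 ≈ 1.6990e+6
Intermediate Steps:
n(A, x) = -24*x (n(A, x) = (6*x)*(-4) = -24*x)
s(U) = 29/6 (s(U) = -14*(-⅓) + 3*(1/18) = 14/3 + ⅙ = 29/6)
E(I) = -5*I*(4 + I)
(s(25) + n(-6, 23))*E(-27) = (29/6 - 24*23)*(-5*(-27)*(4 - 27)) = (29/6 - 552)*(-5*(-27)*(-23)) = -3283/6*(-3105) = 3397905/2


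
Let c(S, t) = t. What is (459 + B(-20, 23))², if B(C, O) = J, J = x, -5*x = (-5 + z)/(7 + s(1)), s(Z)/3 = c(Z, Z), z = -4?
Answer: 527115681/2500 ≈ 2.1085e+5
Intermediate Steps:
s(Z) = 3*Z
x = 9/50 (x = -(-5 - 4)/(5*(7 + 3*1)) = -(-9)/(5*(7 + 3)) = -(-9)/(5*10) = -⅕*(-9/10) = 9/50 ≈ 0.18000)
J = 9/50 ≈ 0.18000
B(C, O) = 9/50
(459 + B(-20, 23))² = (459 + 9/50)² = (22959/50)² = 527115681/2500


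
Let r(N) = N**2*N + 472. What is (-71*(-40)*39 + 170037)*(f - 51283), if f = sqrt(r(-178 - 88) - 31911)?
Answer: -14400112551 + 280797*I*sqrt(18852535) ≈ -1.44e+10 + 1.2192e+9*I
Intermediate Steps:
r(N) = 472 + N**3 (r(N) = N**3 + 472 = 472 + N**3)
f = I*sqrt(18852535) (f = sqrt((472 + (-178 - 88)**3) - 31911) = sqrt((472 + (-266)**3) - 31911) = sqrt((472 - 18821096) - 31911) = sqrt(-18820624 - 31911) = sqrt(-18852535) = I*sqrt(18852535) ≈ 4342.0*I)
(-71*(-40)*39 + 170037)*(f - 51283) = (-71*(-40)*39 + 170037)*(I*sqrt(18852535) - 51283) = (2840*39 + 170037)*(-51283 + I*sqrt(18852535)) = (110760 + 170037)*(-51283 + I*sqrt(18852535)) = 280797*(-51283 + I*sqrt(18852535)) = -14400112551 + 280797*I*sqrt(18852535)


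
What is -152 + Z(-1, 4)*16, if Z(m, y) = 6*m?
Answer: -248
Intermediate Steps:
-152 + Z(-1, 4)*16 = -152 + (6*(-1))*16 = -152 - 6*16 = -152 - 96 = -248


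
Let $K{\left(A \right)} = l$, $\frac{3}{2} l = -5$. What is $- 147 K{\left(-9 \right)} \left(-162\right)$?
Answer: $-79380$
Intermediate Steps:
$l = - \frac{10}{3}$ ($l = \frac{2}{3} \left(-5\right) = - \frac{10}{3} \approx -3.3333$)
$K{\left(A \right)} = - \frac{10}{3}$
$- 147 K{\left(-9 \right)} \left(-162\right) = \left(-147\right) \left(- \frac{10}{3}\right) \left(-162\right) = 490 \left(-162\right) = -79380$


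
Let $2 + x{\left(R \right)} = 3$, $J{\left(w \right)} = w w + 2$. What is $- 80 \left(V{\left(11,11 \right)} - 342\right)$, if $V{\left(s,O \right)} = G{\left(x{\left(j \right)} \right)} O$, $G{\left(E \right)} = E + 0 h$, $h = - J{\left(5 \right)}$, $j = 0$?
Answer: $26480$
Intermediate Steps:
$J{\left(w \right)} = 2 + w^{2}$ ($J{\left(w \right)} = w^{2} + 2 = 2 + w^{2}$)
$x{\left(R \right)} = 1$ ($x{\left(R \right)} = -2 + 3 = 1$)
$h = -27$ ($h = - (2 + 5^{2}) = - (2 + 25) = \left(-1\right) 27 = -27$)
$G{\left(E \right)} = E$ ($G{\left(E \right)} = E + 0 \left(-27\right) = E + 0 = E$)
$V{\left(s,O \right)} = O$ ($V{\left(s,O \right)} = 1 O = O$)
$- 80 \left(V{\left(11,11 \right)} - 342\right) = - 80 \left(11 - 342\right) = \left(-80\right) \left(-331\right) = 26480$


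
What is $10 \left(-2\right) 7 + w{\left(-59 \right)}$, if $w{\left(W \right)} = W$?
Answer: $-199$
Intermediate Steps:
$10 \left(-2\right) 7 + w{\left(-59 \right)} = 10 \left(-2\right) 7 - 59 = \left(-20\right) 7 - 59 = -140 - 59 = -199$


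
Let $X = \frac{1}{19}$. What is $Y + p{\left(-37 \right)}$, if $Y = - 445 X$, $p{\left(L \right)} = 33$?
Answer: $\frac{182}{19} \approx 9.5789$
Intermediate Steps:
$X = \frac{1}{19} \approx 0.052632$
$Y = - \frac{445}{19}$ ($Y = \left(-445\right) \frac{1}{19} = - \frac{445}{19} \approx -23.421$)
$Y + p{\left(-37 \right)} = - \frac{445}{19} + 33 = \frac{182}{19}$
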